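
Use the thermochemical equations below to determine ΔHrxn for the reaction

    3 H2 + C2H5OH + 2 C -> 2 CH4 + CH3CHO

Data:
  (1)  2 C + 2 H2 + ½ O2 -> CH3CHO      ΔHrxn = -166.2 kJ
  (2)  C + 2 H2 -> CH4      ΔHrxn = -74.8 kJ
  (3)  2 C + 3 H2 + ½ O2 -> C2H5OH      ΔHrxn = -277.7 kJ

(1) as written: -166.2 kJ
(2) × 2: (2)·(-74.8) = -149.6 kJ
(3) reversed: +277.7 kJ
Since enthalpy is a state function, ΔHrxn = (-166.2) + (-149.6) + (+277.7) = -38.1 kJ

ΔHrxn = -38.1 kJ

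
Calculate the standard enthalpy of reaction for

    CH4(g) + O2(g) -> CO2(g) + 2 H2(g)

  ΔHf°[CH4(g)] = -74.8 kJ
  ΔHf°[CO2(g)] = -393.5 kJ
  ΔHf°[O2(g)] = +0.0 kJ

ΔH° = -318.7 kJ

Products: 1·(-393.5) + 2·(+0.0) = -393.5
Reactants: 1·(-74.8) + 1·(+0.0) = -74.8
ΔH° = (-393.5) − (-74.8) = -318.7 kJ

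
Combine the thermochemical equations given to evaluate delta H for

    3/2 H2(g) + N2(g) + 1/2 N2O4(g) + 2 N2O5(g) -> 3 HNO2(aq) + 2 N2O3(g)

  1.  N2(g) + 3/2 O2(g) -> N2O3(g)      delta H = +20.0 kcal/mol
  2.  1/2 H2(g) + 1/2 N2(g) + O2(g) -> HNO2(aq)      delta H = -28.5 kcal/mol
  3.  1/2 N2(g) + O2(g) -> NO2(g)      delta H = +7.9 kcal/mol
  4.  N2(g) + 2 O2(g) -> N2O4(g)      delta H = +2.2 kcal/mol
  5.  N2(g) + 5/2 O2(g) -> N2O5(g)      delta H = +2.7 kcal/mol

eq. 1 × 2 (scale by 2 for the 2 N2O3(g)): (2)·(+20.0) = +40.0 kcal/mol
eq. 2 × 3 (scale by 3 for the 3 HNO2(aq)): (3)·(-28.5) = -85.5 kcal/mol
eq. 3: not needed (NO2(g) appears nowhere else).
eq. 4 reversed and × 1/2 (reverse to put N2O4(g) on the reactant side; scale by 1/2 for the 1/2 N2O4(g)): (-1/2)·(+2.2) = -1.1 kcal/mol
eq. 5 reversed and × 2 (N2O5(g) must end up as a reactant; ×2 to match 2 N2O5(g) in the target): (-2)·(+2.7) = -5.4 kcal/mol
Summing the manipulated equations, delta H = (+40.0) + (-85.5) + (-1.1) + (-5.4) = -52.0 kcal/mol

delta H = -52.0 kcal/mol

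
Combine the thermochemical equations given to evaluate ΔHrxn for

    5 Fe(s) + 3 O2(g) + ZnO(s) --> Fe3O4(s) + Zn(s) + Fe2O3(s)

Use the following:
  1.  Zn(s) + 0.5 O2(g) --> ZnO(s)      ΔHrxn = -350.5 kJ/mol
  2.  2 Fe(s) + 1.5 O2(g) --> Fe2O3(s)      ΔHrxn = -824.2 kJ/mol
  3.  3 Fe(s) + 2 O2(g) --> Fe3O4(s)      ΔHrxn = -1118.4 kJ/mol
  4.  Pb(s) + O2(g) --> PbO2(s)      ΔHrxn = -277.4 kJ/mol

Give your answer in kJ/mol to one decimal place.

eq. 1 reversed (reverse to put ZnO(s) on the reactant side): +350.5 kJ/mol
eq. 2 as written (Fe2O3(s) already on the product side): -824.2 kJ/mol
eq. 3 as written (Fe3O4(s) already on the product side): -1118.4 kJ/mol
eq. 4: not needed (PbO2(s) appears nowhere else).
Summing the manipulated equations, ΔHrxn = (+350.5) + (-824.2) + (-1118.4) = -1592.1 kJ/mol

ΔHrxn = -1592.1 kJ/mol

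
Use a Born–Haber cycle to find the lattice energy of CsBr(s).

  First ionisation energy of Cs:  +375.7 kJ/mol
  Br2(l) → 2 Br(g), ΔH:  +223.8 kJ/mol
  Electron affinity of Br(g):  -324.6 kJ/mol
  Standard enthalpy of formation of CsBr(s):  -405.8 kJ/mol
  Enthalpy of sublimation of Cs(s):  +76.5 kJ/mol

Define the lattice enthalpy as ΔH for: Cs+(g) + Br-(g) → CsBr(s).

ΔHf° = 1·ΔHsub + 1·(ΣIE) + 1/2·D(Br2) + 1·EA + U
-405.8 = 1·(+76.5) + 1·(+375.7) + 1/2·(+223.8) + 1·(-324.6) + U
U = -405.8 − (+239.5) = -645.3 kJ/mol

U = -645.3 kJ/mol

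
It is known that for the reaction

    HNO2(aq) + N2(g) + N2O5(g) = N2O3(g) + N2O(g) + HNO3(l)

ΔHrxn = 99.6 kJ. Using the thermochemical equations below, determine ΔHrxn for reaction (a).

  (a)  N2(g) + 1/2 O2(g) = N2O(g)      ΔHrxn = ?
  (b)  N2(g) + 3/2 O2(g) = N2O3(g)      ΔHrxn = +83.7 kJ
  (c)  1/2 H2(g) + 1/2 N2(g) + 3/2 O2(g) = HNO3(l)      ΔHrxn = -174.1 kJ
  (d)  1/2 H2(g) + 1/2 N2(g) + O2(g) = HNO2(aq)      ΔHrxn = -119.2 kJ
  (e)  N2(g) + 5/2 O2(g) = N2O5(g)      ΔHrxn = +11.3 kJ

ΔHrxn = 82.1 kJ

(a) as written (N2O(g) already on the product side): contributes x
(b) as written (N2O3(g) already on the product side): +83.7 kJ
(c) as written (HNO3(l) already on the product side): -174.1 kJ
(d) reversed (reverse to put HNO2(aq) on the reactant side): +119.2 kJ
(e) reversed (reverse to put N2O5(g) on the reactant side): -11.3 kJ
+99.6 = (+83.7) + (-174.1) + (+119.2) + (-11.3) + x
x = (+99.6 − (+17.5)) / (1) = 82.1 kJ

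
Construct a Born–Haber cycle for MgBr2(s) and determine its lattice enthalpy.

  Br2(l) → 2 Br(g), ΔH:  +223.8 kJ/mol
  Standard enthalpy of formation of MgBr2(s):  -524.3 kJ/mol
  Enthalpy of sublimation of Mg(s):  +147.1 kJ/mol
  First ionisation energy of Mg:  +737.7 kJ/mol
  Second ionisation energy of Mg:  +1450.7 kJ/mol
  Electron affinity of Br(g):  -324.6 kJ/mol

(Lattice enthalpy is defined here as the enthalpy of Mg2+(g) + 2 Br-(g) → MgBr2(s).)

ΔHf° = 1·ΔHsub + 1·(ΣIE) + 1·D(Br2) + 2·EA + U
-524.3 = 1·(+147.1) + 1·(+2188.4) + 1·(+223.8) + 2·(-324.6) + U
U = -524.3 − (+1910.1) = -2434.4 kJ/mol

U = -2434.4 kJ/mol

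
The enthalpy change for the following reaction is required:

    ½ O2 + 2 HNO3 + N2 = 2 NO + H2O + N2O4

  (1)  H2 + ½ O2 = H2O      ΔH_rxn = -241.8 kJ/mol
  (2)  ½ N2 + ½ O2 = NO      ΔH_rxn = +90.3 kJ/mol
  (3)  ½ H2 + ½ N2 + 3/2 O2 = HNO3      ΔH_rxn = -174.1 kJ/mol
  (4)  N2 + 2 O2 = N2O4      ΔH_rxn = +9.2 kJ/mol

ΔH_rxn = 296.2 kJ/mol

(1) as written (H2O already on the product side): -241.8 kJ/mol
(2) × 2 (scale by 2 for the 2 NO): (2)·(+90.3) = +180.6 kJ/mol
(3) reversed and × 2 (HNO3 must end up as a reactant; scale by 2 for the 2 HNO3): (-2)·(-174.1) = +348.2 kJ/mol
(4) as written (N2O4 already on the product side): +9.2 kJ/mol
ΔH_rxn = (-241.8) + (+180.6) + (+348.2) + (+9.2) = 296.2 kJ/mol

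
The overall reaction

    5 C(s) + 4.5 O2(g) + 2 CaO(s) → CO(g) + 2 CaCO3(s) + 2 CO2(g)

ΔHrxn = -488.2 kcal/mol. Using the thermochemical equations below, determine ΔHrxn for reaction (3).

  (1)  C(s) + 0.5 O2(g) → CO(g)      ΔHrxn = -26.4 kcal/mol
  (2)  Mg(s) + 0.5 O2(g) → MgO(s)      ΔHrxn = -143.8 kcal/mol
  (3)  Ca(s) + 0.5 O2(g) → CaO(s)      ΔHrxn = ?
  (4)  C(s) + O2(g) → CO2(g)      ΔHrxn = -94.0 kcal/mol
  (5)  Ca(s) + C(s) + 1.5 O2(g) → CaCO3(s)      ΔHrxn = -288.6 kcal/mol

(1) as written: -26.4 kcal/mol
(2): not needed.
(3) reversed and × 2: contributes −2·x
(4) × 2: (2)·(-94.0) = -188.0 kcal/mol
(5) × 2: (2)·(-288.6) = -577.2 kcal/mol
-488.2 = (-26.4) + (-188.0) + (-577.2) − 2·x
x = (-488.2 − (-791.6)) / (-2) = -151.7 kcal/mol

ΔHrxn = -151.7 kcal/mol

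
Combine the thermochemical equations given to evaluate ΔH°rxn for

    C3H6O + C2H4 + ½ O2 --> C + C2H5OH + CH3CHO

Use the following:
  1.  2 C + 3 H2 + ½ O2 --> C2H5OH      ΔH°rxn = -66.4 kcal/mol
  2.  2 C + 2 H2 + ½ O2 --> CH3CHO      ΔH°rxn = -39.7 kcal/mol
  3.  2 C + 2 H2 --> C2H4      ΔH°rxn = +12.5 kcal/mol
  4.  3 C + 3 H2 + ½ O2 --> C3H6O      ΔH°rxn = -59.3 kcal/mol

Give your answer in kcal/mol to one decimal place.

ΔH°rxn = -59.3 kcal/mol

eq. 1 as written (C2H5OH already on the product side): -66.4 kcal/mol
eq. 2 as written (CH3CHO already on the product side): -39.7 kcal/mol
eq. 3 reversed (C2H4 must end up as a reactant): -12.5 kcal/mol
eq. 4 reversed (reverse to put C3H6O on the reactant side): +59.3 kcal/mol
ΔH°rxn = (1)·(-66.4) + (1)·(-39.7) + (-1)·(+12.5) + (-1)·(-59.3) = -59.3 kcal/mol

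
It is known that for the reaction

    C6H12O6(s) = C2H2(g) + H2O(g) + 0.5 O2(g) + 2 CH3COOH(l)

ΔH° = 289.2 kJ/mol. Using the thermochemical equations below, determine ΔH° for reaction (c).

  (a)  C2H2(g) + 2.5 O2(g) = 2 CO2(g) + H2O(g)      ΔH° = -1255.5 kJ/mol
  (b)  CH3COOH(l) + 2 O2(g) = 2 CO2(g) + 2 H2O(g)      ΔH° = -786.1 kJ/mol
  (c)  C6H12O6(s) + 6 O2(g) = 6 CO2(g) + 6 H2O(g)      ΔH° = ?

ΔH° = -2538.5 kJ/mol

(a) reversed: +1255.5 kJ/mol
(b) reversed and × 2: (-2)·(-786.1) = +1572.2 kJ/mol
(c) as written: contributes x
+289.2 = (+1255.5) + (+1572.2) + x
x = (+289.2 − (+2827.7)) / (1) = -2538.5 kJ/mol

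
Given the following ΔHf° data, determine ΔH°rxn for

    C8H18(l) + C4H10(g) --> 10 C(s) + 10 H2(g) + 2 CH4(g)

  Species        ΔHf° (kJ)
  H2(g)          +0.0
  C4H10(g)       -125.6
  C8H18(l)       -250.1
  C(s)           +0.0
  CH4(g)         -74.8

Products: 10·(+0.0) + 10·(+0.0) + 2·(-74.8) = -149.6
Reactants: 1·(-250.1) + 1·(-125.6) = -375.7
ΔH°rxn = (-149.6) − (-375.7) = 226.1 kJ

ΔH°rxn = 226.1 kJ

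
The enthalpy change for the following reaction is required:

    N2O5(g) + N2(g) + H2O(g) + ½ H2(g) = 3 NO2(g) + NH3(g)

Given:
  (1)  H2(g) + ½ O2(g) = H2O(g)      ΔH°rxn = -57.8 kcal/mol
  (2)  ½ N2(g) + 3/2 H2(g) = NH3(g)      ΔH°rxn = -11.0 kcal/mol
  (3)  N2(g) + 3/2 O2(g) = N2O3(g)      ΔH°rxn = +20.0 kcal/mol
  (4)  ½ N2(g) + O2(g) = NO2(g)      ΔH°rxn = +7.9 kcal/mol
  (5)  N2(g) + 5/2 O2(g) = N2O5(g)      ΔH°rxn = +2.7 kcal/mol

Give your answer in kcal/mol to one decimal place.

ΔH°rxn = 67.8 kcal/mol

(1) reversed: +57.8 kcal/mol
(2) as written: -11.0 kcal/mol
(3): not needed.
(4) × 3: (3)·(+7.9) = +23.7 kcal/mol
(5) reversed: -2.7 kcal/mol
Since enthalpy is a state function, ΔH°rxn = (+57.8) + (-11.0) + (+23.7) + (-2.7) = 67.8 kcal/mol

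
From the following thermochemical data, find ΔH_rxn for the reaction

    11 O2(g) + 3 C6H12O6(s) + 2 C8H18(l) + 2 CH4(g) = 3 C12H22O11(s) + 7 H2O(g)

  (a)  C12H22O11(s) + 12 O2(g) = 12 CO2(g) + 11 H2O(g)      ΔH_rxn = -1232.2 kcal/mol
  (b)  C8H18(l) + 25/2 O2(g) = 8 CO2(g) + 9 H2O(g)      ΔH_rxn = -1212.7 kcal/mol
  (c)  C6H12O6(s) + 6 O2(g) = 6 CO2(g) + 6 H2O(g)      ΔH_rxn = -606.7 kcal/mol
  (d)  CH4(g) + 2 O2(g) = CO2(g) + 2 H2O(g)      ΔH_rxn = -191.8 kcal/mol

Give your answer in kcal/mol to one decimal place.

(a) reversed and × 3: (-3)·(-1232.2) = +3696.6 kcal/mol
(b) × 2: (2)·(-1212.7) = -2425.4 kcal/mol
(c) × 3: (3)·(-606.7) = -1820.1 kcal/mol
(d) × 2: (2)·(-191.8) = -383.6 kcal/mol
Summing the manipulated equations, ΔH_rxn = (-3)·(-1232.2) + (2)·(-1212.7) + (3)·(-606.7) + (2)·(-191.8) = -932.5 kcal/mol

ΔH_rxn = -932.5 kcal/mol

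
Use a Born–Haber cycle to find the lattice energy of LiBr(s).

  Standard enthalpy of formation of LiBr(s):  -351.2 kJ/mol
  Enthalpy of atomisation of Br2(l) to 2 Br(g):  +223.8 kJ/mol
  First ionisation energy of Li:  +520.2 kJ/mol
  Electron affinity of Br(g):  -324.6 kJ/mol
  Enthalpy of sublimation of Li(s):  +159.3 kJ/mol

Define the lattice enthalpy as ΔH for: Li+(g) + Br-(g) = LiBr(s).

ΔHf° = 1·ΔHsub + 1·(ΣIE) + 1/2·D(Br2) + 1·EA + U
-351.2 = 1·(+159.3) + 1·(+520.2) + 1/2·(+223.8) + 1·(-324.6) + U
U = -351.2 − (+466.8) = -818.0 kJ/mol

U = -818.0 kJ/mol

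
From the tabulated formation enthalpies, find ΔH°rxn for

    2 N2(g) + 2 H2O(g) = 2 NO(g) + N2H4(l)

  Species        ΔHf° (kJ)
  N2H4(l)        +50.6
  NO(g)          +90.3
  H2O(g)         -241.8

ΔH°rxn = Σ nΔHf°(products) − Σ nΔHf°(reactants).
Products: 2·(+90.3) + 1·(+50.6) = +231.2
Reactants: 2·(+0.0) + 2·(-241.8) = -483.6
ΔH°rxn = (+231.2) − (-483.6) = 714.8 kJ

ΔH°rxn = 714.8 kJ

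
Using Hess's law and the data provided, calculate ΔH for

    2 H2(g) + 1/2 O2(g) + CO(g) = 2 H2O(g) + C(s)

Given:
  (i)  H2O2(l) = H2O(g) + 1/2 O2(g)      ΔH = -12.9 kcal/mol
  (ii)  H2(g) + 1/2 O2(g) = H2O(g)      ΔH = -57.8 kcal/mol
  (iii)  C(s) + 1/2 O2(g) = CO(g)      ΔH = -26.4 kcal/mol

ΔH = -89.2 kcal/mol

(i): not needed (H2O2(l) appears nowhere else).
(ii) × 2 (×2 to match 2 H2(g) in the target): (2)·(-57.8) = -115.6 kcal/mol
(iii) reversed (reverse to put CO(g) on the reactant side): +26.4 kcal/mol
Since enthalpy is a state function, ΔH = (-115.6) + (+26.4) = -89.2 kcal/mol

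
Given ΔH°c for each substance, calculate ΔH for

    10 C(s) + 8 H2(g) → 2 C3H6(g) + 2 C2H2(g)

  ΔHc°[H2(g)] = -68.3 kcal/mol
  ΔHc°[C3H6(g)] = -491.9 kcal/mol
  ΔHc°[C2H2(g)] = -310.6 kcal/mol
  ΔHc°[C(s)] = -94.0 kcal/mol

ΔH = 118.6 kcal/mol

Using ΔH = Σ nΔHc°(reactants) − Σ nΔHc°(products):
= [10·(-94.0) + 8·(-68.3)] − [2·(-491.9) + 2·(-310.6)]
= 118.6 kcal/mol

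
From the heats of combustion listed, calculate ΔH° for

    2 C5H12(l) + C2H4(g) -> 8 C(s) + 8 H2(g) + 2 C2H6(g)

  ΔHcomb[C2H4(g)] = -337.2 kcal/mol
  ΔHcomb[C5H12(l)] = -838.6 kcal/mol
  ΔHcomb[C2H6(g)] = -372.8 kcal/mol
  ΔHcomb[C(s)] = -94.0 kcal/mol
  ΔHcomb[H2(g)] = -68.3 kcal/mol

With combustion enthalpies, reactants minus products:
= [2·(-838.6) + 1·(-337.2)] − [8·(-94.0) + 8·(-68.3) + 2·(-372.8)]
= 29.6 kcal/mol

ΔH° = 29.6 kcal/mol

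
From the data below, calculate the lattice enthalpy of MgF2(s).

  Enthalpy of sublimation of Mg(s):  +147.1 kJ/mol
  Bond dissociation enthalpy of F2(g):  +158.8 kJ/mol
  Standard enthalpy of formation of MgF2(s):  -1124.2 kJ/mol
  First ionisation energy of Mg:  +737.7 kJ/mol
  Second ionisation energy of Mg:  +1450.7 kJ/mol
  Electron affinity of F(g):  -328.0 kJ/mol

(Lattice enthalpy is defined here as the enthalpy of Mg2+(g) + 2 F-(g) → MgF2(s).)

U = -2962.5 kJ/mol

ΔHf° = 1·ΔHsub + 1·(ΣIE) + 1·D(F2) + 2·EA + U
-1124.2 = 1·(+147.1) + 1·(+2188.4) + 1·(+158.8) + 2·(-328.0) + U
U = -1124.2 − (+1838.3) = -2962.5 kJ/mol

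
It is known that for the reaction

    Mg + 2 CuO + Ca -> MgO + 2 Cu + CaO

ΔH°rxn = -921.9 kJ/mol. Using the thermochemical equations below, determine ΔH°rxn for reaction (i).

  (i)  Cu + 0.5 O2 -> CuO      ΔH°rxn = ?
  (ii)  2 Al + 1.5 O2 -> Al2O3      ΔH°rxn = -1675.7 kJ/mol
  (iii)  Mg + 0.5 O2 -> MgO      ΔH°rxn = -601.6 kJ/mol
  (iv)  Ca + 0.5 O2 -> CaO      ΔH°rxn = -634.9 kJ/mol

ΔH°rxn = -157.3 kJ/mol

(i) reversed and × 2: contributes −2·x
(ii): not needed.
(iii) as written: -601.6 kJ/mol
(iv) as written: -634.9 kJ/mol
-921.9 = (-601.6) + (-634.9) − 2·x
x = (-921.9 − (-1236.5)) / (-2) = -157.3 kJ/mol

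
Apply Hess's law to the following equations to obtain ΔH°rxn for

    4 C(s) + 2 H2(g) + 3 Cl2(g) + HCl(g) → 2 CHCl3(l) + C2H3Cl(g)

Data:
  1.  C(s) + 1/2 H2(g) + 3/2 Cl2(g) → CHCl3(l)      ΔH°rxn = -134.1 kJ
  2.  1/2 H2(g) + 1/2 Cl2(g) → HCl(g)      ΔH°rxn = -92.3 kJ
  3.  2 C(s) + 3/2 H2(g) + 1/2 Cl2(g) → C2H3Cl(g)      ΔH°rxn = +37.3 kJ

eq. 1 × 2 (scale by 2 for the 2 CHCl3(l)): (2)·(-134.1) = -268.2 kJ
eq. 2 reversed (reverse to put HCl(g) on the reactant side): +92.3 kJ
eq. 3 as written (C2H3Cl(g) already on the product side): +37.3 kJ
Combining the equations, ΔH°rxn = (2)·(-134.1) + (-1)·(-92.3) + (1)·(+37.3) = -138.6 kJ

ΔH°rxn = -138.6 kJ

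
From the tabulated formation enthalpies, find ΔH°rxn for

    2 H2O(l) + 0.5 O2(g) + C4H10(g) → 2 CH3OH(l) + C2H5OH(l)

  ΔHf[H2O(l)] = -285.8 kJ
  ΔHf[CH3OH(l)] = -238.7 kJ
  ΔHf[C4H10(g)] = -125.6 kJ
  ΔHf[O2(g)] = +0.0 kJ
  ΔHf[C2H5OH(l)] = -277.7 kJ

ΔH°rxn = Σ nΔHf°(products) − Σ nΔHf°(reactants).
Products: 2·(-238.7) + 1·(-277.7) = -755.1
Reactants: 2·(-285.8) + 1/2·(+0.0) + 1·(-125.6) = -697.2
ΔH°rxn = (-755.1) − (-697.2) = -57.9 kJ

ΔH°rxn = -57.9 kJ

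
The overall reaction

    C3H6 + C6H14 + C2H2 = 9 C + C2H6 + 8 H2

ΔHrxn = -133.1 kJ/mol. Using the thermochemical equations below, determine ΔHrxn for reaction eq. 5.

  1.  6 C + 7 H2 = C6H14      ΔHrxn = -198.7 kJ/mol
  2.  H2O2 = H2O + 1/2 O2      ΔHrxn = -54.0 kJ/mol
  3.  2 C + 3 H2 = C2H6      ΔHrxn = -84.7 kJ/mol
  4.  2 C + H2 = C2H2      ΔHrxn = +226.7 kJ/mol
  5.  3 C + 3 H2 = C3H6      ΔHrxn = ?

ΔHrxn = 20.4 kJ/mol

eq. 1 reversed (reverse to put C6H14 on the reactant side): +198.7 kJ/mol
eq. 2: not needed (O2 appears nowhere else).
eq. 3 as written (C2H6 already on the product side): -84.7 kJ/mol
eq. 4 reversed (reverse to put C2H2 on the reactant side): -226.7 kJ/mol
eq. 5 reversed (reverse to put C3H6 on the reactant side): contributes −x
-133.1 = (+198.7) + (-84.7) + (-226.7) − x
x = (-133.1 − (-112.7)) / (-1) = 20.4 kJ/mol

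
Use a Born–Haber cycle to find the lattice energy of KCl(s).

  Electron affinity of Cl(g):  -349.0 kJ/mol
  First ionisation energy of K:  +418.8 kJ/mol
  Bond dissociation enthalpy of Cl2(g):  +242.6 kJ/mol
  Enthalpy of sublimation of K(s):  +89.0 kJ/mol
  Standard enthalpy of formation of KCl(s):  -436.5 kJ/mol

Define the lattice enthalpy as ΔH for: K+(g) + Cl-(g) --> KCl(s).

ΔHf° = 1·ΔHsub + 1·(ΣIE) + 1/2·D(Cl2) + 1·EA + U
-436.5 = 1·(+89.0) + 1·(+418.8) + 1/2·(+242.6) + 1·(-349.0) + U
U = -436.5 − (+280.1) = -716.6 kJ/mol

U = -716.6 kJ/mol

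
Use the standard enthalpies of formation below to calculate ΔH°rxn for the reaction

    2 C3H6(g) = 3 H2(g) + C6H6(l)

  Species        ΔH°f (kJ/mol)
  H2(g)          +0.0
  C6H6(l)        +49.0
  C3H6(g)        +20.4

Products: 3·(+0.0) + 1·(+49.0) = +49.0
Reactants: 2·(+20.4) = +40.8
ΔH°rxn = (+49.0) − (+40.8) = 8.2 kJ/mol

ΔH°rxn = 8.2 kJ/mol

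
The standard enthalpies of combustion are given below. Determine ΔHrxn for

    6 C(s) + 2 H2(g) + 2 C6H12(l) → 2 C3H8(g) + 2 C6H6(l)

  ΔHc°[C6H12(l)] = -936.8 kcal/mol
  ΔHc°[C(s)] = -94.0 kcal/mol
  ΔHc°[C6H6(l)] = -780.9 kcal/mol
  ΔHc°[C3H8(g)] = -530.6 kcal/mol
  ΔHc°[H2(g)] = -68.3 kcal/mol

With combustion enthalpies, reactants minus products:
= [6·(-94.0) + 2·(-68.3) + 2·(-936.8)] − [2·(-530.6) + 2·(-780.9)]
= 48.8 kcal/mol

ΔHrxn = 48.8 kcal/mol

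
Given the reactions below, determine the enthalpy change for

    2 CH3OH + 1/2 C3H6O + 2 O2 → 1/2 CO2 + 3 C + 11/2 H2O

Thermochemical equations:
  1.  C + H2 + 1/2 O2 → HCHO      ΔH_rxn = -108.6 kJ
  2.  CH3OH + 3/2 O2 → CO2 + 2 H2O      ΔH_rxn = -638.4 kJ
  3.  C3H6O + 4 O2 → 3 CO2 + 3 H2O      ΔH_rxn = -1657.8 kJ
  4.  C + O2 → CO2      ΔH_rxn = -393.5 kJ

ΔH_rxn = -925.2 kJ

eq. 1: not needed.
eq. 2 × 2: (2)·(-638.4) = -1276.8 kJ
eq. 3 × 1/2: (1/2)·(-1657.8) = -828.9 kJ
eq. 4 reversed and × 3: (-3)·(-393.5) = +1180.5 kJ
ΔH_rxn = (-1276.8) + (-828.9) + (+1180.5) = -925.2 kJ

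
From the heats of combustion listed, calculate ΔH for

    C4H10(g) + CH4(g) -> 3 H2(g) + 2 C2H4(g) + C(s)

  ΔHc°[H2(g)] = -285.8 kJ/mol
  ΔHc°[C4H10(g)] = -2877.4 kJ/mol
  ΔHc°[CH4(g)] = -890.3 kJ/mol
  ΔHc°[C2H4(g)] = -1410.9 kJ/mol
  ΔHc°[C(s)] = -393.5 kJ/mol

ΔH = 305.0 kJ/mol

With combustion enthalpies, reactants minus products:
= [1·(-2877.4) + 1·(-890.3)] − [3·(-285.8) + 2·(-1410.9) + 1·(-393.5)]
= 305.0 kJ/mol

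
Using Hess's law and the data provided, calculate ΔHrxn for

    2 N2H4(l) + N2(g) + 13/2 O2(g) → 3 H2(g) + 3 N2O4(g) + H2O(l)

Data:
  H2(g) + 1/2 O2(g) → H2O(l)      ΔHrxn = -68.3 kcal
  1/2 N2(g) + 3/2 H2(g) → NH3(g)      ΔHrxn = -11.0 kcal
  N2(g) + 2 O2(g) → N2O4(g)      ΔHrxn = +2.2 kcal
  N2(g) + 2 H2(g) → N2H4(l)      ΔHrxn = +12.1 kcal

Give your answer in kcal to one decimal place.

equation 1 as written: -68.3 kcal
equation 2: not needed.
equation 3 × 3: (3)·(+2.2) = +6.6 kcal
equation 4 reversed and × 2: (-2)·(+12.1) = -24.2 kcal
Since enthalpy is a state function, ΔHrxn = (-68.3) + (+6.6) + (-24.2) = -85.9 kcal

ΔHrxn = -85.9 kcal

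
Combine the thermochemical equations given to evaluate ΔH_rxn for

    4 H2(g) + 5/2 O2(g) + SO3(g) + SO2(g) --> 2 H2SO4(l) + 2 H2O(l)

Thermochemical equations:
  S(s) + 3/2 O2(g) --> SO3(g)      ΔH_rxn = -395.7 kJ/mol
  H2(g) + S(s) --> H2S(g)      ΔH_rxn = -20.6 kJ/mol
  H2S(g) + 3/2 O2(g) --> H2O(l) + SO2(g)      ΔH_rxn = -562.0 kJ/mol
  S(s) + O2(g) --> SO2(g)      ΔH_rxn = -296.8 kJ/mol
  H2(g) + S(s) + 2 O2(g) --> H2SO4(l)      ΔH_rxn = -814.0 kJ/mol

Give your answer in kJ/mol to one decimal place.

ΔH_rxn = -1507.1 kJ/mol

equation 1 reversed (SO3(g) must end up as a reactant): +395.7 kJ/mol
equation 2 × 2: (2)·(-20.6) = -41.2 kJ/mol
equation 3 × 2 (scale by 2 for the 2 H2O(l)): (2)·(-562.0) = -1124.0 kJ/mol
equation 4 reversed and × 3: (-3)·(-296.8) = +890.4 kJ/mol
equation 5 × 2 (×2 to match 2 H2SO4(l) in the target): (2)·(-814.0) = -1628.0 kJ/mol
ΔH_rxn = (-1)·(-395.7) + (2)·(-20.6) + (2)·(-562.0) + (-3)·(-296.8) + (2)·(-814.0) = -1507.1 kJ/mol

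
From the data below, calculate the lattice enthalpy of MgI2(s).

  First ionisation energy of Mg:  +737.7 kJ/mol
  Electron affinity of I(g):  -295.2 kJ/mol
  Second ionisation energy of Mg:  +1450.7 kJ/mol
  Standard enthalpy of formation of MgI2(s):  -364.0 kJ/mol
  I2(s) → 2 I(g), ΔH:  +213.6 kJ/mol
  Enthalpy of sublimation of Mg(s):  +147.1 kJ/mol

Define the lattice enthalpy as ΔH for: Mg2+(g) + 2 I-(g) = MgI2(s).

ΔHf° = 1·ΔHsub + 1·(ΣIE) + 1·D(I2) + 2·EA + U
-364.0 = 1·(+147.1) + 1·(+2188.4) + 1·(+213.6) + 2·(-295.2) + U
U = -364.0 − (+1958.7) = -2322.7 kJ/mol

U = -2322.7 kJ/mol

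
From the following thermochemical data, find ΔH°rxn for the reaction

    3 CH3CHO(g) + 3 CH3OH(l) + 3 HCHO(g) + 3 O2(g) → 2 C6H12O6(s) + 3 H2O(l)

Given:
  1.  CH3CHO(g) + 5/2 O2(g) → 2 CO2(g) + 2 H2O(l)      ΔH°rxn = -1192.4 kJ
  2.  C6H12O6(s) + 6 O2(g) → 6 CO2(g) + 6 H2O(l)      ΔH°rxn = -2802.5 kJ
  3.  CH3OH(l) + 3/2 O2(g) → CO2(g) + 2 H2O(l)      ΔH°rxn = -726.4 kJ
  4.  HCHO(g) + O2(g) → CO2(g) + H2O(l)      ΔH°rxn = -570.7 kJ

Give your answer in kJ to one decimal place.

ΔH°rxn = -1863.5 kJ

eq. 1 × 3 (scale by 3 for the 3 CH3CHO(g)): (3)·(-1192.4) = -3577.2 kJ
eq. 2 reversed and × 2 (reverse to put C6H12O6(s) on the product side; scale by 2 for the 2 C6H12O6(s)): (-2)·(-2802.5) = +5605.0 kJ
eq. 3 × 3 (×3 to match 3 CH3OH(l) in the target): (3)·(-726.4) = -2179.2 kJ
eq. 4 × 3 (×3 to match 3 HCHO(g) in the target): (3)·(-570.7) = -1712.1 kJ
Combining the equations, ΔH°rxn = (3)·(-1192.4) + (-2)·(-2802.5) + (3)·(-726.4) + (3)·(-570.7) = -1863.5 kJ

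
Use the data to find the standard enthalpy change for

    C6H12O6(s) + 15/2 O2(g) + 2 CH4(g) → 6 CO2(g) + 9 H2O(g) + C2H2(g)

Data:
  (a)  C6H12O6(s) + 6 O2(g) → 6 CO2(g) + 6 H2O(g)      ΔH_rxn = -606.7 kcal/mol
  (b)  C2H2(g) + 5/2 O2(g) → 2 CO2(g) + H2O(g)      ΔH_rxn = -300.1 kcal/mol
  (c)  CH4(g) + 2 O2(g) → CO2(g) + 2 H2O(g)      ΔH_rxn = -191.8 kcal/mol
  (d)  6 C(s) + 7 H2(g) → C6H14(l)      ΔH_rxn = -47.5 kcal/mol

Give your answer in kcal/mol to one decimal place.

ΔH_rxn = -690.2 kcal/mol

(a) as written (C6H12O6(s) already on the reactant side): -606.7 kcal/mol
(b) reversed (C2H2(g) must end up as a product): +300.1 kcal/mol
(c) × 2 (scale by 2 for the 2 CH4(g)): (2)·(-191.8) = -383.6 kcal/mol
(d): not needed (C6H14(l) appears nowhere else).
Combining the equations, ΔH_rxn = (-606.7) + (+300.1) + (-383.6) = -690.2 kcal/mol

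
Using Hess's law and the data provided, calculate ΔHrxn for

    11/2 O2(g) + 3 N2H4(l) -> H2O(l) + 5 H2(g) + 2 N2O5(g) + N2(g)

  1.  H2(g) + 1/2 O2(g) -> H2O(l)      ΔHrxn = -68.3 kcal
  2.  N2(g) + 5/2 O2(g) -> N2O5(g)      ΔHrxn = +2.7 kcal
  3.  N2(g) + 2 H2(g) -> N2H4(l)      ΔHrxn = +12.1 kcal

eq. 1 as written: -68.3 kcal
eq. 2 × 2: (2)·(+2.7) = +5.4 kcal
eq. 3 reversed and × 3: (-3)·(+12.1) = -36.3 kcal
Summing the manipulated equations, ΔHrxn = (1)·(-68.3) + (2)·(+2.7) + (-3)·(+12.1) = -99.2 kcal

ΔHrxn = -99.2 kcal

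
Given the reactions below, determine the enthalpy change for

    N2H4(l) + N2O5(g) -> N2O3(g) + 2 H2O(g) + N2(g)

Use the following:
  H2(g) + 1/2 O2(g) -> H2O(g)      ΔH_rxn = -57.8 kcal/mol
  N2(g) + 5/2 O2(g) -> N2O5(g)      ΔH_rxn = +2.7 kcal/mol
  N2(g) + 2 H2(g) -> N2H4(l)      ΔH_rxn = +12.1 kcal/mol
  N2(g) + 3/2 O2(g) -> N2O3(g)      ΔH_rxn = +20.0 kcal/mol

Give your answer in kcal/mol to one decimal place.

ΔH_rxn = -110.4 kcal/mol

equation 1 × 2: (2)·(-57.8) = -115.6 kcal/mol
equation 2 reversed: -2.7 kcal/mol
equation 3 reversed: -12.1 kcal/mol
equation 4 as written: +20.0 kcal/mol
By Hess's law, ΔH_rxn = (-115.6) + (-2.7) + (-12.1) + (+20.0) = -110.4 kcal/mol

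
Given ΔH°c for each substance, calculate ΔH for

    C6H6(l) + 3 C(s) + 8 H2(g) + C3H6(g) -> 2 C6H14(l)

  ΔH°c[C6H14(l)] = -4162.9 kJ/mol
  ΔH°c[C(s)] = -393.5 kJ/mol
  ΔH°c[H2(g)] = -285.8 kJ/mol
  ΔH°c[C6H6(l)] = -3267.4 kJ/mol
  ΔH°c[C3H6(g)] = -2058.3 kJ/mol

With combustion enthalpies, reactants minus products:
= [1·(-3267.4) + 3·(-393.5) + 8·(-285.8) + 1·(-2058.3)] − [2·(-4162.9)]
= -466.8 kJ/mol

ΔH = -466.8 kJ/mol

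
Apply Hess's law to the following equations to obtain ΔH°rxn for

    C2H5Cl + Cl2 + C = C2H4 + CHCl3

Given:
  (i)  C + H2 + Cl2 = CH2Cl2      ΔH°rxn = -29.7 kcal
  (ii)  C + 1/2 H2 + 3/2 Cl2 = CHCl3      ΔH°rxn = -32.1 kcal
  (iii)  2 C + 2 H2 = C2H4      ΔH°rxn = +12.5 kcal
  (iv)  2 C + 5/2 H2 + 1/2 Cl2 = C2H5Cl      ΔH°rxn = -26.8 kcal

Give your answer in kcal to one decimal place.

ΔH°rxn = 7.2 kcal

(i): not needed (CH2Cl2 appears nowhere else).
(ii) as written (CHCl3 already on the product side): -32.1 kcal
(iii) as written (C2H4 already on the product side): +12.5 kcal
(iv) reversed (reverse to put C2H5Cl on the reactant side): +26.8 kcal
ΔH°rxn = (-32.1) + (+12.5) + (+26.8) = 7.2 kcal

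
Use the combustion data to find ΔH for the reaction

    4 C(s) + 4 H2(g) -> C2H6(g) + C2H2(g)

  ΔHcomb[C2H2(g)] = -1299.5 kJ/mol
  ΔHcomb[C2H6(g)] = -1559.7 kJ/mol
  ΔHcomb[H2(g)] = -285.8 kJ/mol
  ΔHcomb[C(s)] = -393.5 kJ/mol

Using ΔH = Σ nΔHc°(reactants) − Σ nΔHc°(products):
= [4·(-393.5) + 4·(-285.8)] − [1·(-1559.7) + 1·(-1299.5)]
= 142.0 kJ/mol

ΔH = 142.0 kJ/mol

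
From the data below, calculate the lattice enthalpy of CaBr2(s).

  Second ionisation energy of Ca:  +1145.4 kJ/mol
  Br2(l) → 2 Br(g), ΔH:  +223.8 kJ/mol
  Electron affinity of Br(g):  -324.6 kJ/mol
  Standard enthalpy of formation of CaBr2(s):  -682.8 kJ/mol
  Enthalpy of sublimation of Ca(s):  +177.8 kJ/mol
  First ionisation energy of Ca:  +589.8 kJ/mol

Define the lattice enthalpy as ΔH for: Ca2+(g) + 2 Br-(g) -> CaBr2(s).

ΔHf° = 1·ΔHsub + 1·(ΣIE) + 1·D(Br2) + 2·EA + U
-682.8 = 1·(+177.8) + 1·(+1735.2) + 1·(+223.8) + 2·(-324.6) + U
U = -682.8 − (+1487.6) = -2170.4 kJ/mol

U = -2170.4 kJ/mol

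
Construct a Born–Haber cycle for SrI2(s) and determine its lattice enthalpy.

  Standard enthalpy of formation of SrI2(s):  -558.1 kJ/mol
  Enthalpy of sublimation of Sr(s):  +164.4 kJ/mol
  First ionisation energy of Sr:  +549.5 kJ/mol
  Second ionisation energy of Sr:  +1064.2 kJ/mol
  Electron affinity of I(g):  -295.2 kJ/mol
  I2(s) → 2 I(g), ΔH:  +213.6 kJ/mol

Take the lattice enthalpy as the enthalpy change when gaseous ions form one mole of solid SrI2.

ΔHf° = 1·ΔHsub + 1·(ΣIE) + 1·D(I2) + 2·EA + U
-558.1 = 1·(+164.4) + 1·(+1613.7) + 1·(+213.6) + 2·(-295.2) + U
U = -558.1 − (+1401.3) = -1959.4 kJ/mol

U = -1959.4 kJ/mol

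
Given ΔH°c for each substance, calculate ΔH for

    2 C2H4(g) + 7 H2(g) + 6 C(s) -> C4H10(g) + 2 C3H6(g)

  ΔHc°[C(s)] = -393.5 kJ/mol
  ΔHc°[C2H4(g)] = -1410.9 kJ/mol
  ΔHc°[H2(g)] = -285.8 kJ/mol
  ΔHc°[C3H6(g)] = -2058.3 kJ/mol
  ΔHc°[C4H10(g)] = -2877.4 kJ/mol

Using ΔH = Σ nΔHc°(reactants) − Σ nΔHc°(products):
= [2·(-1410.9) + 7·(-285.8) + 6·(-393.5)] − [1·(-2877.4) + 2·(-2058.3)]
= -189.4 kJ/mol

ΔH = -189.4 kJ/mol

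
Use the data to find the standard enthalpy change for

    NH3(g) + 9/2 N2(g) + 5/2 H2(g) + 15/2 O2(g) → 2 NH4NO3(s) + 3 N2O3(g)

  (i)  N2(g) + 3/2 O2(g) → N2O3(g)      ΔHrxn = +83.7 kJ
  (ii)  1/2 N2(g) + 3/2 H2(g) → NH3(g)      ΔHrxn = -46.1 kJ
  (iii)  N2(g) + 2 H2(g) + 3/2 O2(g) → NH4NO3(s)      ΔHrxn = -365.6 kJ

ΔHrxn = -434.0 kJ

(i) × 3: (3)·(+83.7) = +251.1 kJ
(ii) reversed: +46.1 kJ
(iii) × 2: (2)·(-365.6) = -731.2 kJ
ΔHrxn = (+251.1) + (+46.1) + (-731.2) = -434.0 kJ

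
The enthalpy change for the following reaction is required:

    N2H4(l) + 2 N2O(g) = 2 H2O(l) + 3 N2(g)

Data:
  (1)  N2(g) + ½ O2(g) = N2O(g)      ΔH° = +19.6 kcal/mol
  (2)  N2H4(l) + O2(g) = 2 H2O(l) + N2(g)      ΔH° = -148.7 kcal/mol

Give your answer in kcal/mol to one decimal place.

ΔH° = -187.9 kcal/mol

(1) reversed and × 2 (reverse to put N2O(g) on the reactant side; ×2 to match 2 N2O(g) in the target): (-2)·(+19.6) = -39.2 kcal/mol
(2) as written (N2H4(l) already on the reactant side): -148.7 kcal/mol
ΔH° = (-2)·(+19.6) + (1)·(-148.7) = -187.9 kcal/mol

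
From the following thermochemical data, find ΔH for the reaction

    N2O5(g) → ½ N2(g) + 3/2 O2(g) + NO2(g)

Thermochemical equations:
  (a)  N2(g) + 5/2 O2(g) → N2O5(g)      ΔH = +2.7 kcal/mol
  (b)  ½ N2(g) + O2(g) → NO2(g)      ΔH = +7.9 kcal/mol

(a) reversed: -2.7 kcal/mol
(b) as written: +7.9 kcal/mol
Since enthalpy is a state function, ΔH = (-1)·(+2.7) + (1)·(+7.9) = 5.2 kcal/mol

ΔH = 5.2 kcal/mol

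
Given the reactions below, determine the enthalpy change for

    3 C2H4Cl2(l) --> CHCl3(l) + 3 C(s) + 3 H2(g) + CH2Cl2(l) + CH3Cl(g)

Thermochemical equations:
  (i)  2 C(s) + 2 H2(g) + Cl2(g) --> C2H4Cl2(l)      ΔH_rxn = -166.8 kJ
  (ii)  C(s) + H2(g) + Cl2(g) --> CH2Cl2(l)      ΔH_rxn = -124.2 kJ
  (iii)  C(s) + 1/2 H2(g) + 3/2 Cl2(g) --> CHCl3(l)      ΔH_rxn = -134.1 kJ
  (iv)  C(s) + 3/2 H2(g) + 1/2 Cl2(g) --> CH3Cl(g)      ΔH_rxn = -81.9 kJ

ΔH_rxn = 160.2 kJ

(i) reversed and × 3 (reverse to put C2H4Cl2(l) on the reactant side; ×3 to match 3 C2H4Cl2(l) in the target): (-3)·(-166.8) = +500.4 kJ
(ii) as written (CH2Cl2(l) already on the product side): -124.2 kJ
(iii) as written (CHCl3(l) already on the product side): -134.1 kJ
(iv) as written (CH3Cl(g) already on the product side): -81.9 kJ
ΔH_rxn = (-3)·(-166.8) + (1)·(-124.2) + (1)·(-134.1) + (1)·(-81.9) = 160.2 kJ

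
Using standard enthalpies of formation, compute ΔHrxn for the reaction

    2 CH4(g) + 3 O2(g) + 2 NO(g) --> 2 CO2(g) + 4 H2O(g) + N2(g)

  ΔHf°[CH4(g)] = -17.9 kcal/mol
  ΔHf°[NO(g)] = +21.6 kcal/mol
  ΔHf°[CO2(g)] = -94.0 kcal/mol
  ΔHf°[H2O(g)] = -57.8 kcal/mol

Products: 2·(-94.0) + 4·(-57.8) + 1·(+0.0) = -419.2
Reactants: 2·(-17.9) + 3·(+0.0) + 2·(+21.6) = +7.4
ΔHrxn = (-419.2) − (+7.4) = -426.6 kcal/mol

ΔHrxn = -426.6 kcal/mol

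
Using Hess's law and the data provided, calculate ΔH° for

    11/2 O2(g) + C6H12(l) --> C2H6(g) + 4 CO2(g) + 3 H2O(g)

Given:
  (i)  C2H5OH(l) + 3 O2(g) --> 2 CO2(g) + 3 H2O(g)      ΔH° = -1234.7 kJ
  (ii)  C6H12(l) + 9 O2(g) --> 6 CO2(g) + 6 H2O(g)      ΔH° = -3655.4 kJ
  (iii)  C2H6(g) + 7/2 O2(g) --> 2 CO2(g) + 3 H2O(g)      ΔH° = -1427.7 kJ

ΔH° = -2227.7 kJ

(i): not needed.
(ii) as written: -3655.4 kJ
(iii) reversed: +1427.7 kJ
ΔH° = (-3655.4) + (+1427.7) = -2227.7 kJ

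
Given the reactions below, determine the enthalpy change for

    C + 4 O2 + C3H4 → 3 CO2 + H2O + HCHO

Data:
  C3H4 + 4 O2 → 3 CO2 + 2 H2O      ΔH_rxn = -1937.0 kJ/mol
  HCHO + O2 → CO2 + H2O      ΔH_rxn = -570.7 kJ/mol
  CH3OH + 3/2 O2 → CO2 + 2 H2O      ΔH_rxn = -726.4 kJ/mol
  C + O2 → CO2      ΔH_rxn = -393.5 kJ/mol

equation 1 as written: -1937.0 kJ/mol
equation 2 reversed: +570.7 kJ/mol
equation 3: not needed.
equation 4 as written: -393.5 kJ/mol
ΔH_rxn = (-1937.0) + (+570.7) + (-393.5) = -1759.8 kJ/mol

ΔH_rxn = -1759.8 kJ/mol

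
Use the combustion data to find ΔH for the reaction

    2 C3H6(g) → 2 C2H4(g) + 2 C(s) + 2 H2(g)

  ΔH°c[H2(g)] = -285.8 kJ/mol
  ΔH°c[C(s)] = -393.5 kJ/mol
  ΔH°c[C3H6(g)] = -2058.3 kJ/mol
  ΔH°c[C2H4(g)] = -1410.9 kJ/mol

ΔH = 63.8 kJ/mol

Using ΔH = Σ nΔHc°(reactants) − Σ nΔHc°(products):
= [2·(-2058.3)] − [2·(-1410.9) + 2·(-393.5) + 2·(-285.8)]
= 63.8 kJ/mol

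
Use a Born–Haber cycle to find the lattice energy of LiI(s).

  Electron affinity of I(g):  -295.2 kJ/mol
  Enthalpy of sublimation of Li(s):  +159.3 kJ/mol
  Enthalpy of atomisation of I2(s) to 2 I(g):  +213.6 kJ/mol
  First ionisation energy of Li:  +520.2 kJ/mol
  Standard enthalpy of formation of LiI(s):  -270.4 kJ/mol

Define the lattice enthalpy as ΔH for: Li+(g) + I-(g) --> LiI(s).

U = -761.5 kJ/mol

ΔHf° = 1·ΔHsub + 1·(ΣIE) + 1/2·D(I2) + 1·EA + U
-270.4 = 1·(+159.3) + 1·(+520.2) + 1/2·(+213.6) + 1·(-295.2) + U
U = -270.4 − (+491.1) = -761.5 kJ/mol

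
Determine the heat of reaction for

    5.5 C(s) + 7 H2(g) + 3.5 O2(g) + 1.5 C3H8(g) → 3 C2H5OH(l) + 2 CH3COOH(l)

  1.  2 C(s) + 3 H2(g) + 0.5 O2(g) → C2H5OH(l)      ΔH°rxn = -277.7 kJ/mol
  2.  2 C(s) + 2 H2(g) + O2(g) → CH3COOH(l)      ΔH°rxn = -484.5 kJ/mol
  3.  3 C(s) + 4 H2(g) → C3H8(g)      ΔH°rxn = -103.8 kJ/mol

ΔH°rxn = -1646.4 kJ/mol

eq. 1 × 3 (scale by 3 for the 3 C2H5OH(l)): (3)·(-277.7) = -833.1 kJ/mol
eq. 2 × 2 (scale by 2 for the 2 CH3COOH(l)): (2)·(-484.5) = -969.0 kJ/mol
eq. 3 reversed and × 3/2 (C3H8(g) must end up as a reactant; scale by 3/2 for the 3/2 C3H8(g)): (-3/2)·(-103.8) = +155.7 kJ/mol
Since enthalpy is a state function, ΔH°rxn = (-833.1) + (-969.0) + (+155.7) = -1646.4 kJ/mol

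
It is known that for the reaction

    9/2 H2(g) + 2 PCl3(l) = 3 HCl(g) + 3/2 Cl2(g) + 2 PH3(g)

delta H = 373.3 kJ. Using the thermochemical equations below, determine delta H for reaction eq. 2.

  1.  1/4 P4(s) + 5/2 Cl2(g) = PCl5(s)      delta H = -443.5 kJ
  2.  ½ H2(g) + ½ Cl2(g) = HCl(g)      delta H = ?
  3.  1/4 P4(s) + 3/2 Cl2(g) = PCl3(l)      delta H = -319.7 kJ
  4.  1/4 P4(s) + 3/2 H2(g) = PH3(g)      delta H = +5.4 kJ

delta H = -92.3 kJ

eq. 1: not needed.
eq. 2 × 3: contributes 3·x
eq. 3 reversed and × 2: (-2)·(-319.7) = +639.4 kJ
eq. 4 × 2: (2)·(+5.4) = +10.8 kJ
+373.3 = (+639.4) + (+10.8) + 3·x
x = (+373.3 − (+650.2)) / (3) = -92.3 kJ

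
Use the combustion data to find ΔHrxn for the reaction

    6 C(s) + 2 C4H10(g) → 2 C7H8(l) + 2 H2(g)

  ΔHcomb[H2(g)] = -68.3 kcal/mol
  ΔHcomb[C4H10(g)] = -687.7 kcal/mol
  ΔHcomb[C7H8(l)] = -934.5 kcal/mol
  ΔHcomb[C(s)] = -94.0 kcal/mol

ΔHrxn = 66.2 kcal/mol

With combustion enthalpies, reactants minus products:
= [6·(-94.0) + 2·(-687.7)] − [2·(-934.5) + 2·(-68.3)]
= 66.2 kcal/mol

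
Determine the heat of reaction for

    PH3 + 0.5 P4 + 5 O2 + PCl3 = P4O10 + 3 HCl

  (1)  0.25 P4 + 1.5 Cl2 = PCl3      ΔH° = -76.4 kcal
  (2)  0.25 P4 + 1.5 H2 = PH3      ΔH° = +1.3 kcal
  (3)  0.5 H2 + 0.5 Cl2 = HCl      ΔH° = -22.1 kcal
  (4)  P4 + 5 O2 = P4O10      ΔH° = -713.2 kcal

(1) reversed: +76.4 kcal
(2) reversed: -1.3 kcal
(3) × 3: (3)·(-22.1) = -66.3 kcal
(4) as written: -713.2 kcal
Summing the manipulated equations, ΔH° = (+76.4) + (-1.3) + (-66.3) + (-713.2) = -704.4 kcal

ΔH° = -704.4 kcal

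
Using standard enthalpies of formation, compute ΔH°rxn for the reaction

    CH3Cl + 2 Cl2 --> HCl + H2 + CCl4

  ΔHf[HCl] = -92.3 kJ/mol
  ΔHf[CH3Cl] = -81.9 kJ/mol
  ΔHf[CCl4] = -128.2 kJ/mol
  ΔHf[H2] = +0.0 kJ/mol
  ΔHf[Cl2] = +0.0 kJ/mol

ΔH°rxn = Σ nΔHf°(products) − Σ nΔHf°(reactants).
Products: 1·(-92.3) + 1·(+0.0) + 1·(-128.2) = -220.5
Reactants: 1·(-81.9) + 2·(+0.0) = -81.9
ΔH°rxn = (-220.5) − (-81.9) = -138.6 kJ/mol

ΔH°rxn = -138.6 kJ/mol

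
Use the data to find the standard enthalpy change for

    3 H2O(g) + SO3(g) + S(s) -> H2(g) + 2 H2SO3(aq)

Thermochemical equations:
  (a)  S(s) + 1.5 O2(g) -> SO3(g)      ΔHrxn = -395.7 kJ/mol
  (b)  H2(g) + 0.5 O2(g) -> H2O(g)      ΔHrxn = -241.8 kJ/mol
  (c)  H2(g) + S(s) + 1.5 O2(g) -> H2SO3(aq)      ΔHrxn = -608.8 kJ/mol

(a) reversed: +395.7 kJ/mol
(b) reversed and × 3: (-3)·(-241.8) = +725.4 kJ/mol
(c) × 2: (2)·(-608.8) = -1217.6 kJ/mol
Summing the manipulated equations, ΔHrxn = (-1)·(-395.7) + (-3)·(-241.8) + (2)·(-608.8) = -96.5 kJ/mol

ΔHrxn = -96.5 kJ/mol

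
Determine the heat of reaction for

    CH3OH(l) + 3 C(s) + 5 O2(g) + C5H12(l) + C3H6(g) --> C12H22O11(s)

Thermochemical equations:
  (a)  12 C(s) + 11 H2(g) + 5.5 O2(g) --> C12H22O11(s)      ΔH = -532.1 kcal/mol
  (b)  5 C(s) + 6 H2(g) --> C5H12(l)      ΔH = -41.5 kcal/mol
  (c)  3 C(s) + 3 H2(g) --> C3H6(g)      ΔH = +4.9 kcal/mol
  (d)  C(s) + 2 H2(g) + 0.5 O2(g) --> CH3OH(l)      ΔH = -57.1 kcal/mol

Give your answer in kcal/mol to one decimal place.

ΔH = -438.4 kcal/mol

(a) as written: -532.1 kcal/mol
(b) reversed: +41.5 kcal/mol
(c) reversed: -4.9 kcal/mol
(d) reversed: +57.1 kcal/mol
By Hess's law, ΔH = (1)·(-532.1) + (-1)·(-41.5) + (-1)·(+4.9) + (-1)·(-57.1) = -438.4 kcal/mol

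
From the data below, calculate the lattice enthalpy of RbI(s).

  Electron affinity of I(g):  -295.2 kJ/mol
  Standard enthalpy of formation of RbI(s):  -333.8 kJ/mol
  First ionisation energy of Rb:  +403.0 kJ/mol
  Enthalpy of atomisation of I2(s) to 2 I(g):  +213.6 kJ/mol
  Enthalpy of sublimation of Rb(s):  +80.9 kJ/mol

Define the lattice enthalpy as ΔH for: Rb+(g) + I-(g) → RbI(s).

U = -629.3 kJ/mol

ΔHf° = 1·ΔHsub + 1·(ΣIE) + 1/2·D(I2) + 1·EA + U
-333.8 = 1·(+80.9) + 1·(+403.0) + 1/2·(+213.6) + 1·(-295.2) + U
U = -333.8 − (+295.5) = -629.3 kJ/mol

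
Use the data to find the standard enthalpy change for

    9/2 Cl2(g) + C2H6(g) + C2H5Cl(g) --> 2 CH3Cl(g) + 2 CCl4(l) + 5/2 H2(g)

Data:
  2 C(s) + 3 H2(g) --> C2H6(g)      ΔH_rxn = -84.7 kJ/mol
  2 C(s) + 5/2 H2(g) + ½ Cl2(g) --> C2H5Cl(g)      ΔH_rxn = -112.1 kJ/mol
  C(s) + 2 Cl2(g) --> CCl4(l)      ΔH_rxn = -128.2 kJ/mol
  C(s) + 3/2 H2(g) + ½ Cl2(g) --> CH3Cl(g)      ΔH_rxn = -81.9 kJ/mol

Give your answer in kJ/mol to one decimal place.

equation 1 reversed: +84.7 kJ/mol
equation 2 reversed: +112.1 kJ/mol
equation 3 × 2: (2)·(-128.2) = -256.4 kJ/mol
equation 4 × 2: (2)·(-81.9) = -163.8 kJ/mol
ΔH_rxn = (-1)·(-84.7) + (-1)·(-112.1) + (2)·(-128.2) + (2)·(-81.9) = -223.4 kJ/mol

ΔH_rxn = -223.4 kJ/mol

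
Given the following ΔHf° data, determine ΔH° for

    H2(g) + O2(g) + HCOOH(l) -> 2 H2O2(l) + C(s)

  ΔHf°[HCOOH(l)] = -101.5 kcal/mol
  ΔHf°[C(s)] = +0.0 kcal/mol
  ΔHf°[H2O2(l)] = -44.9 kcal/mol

ΔH° = 11.7 kcal/mol

Products: 2·(-44.9) + 1·(+0.0) = -89.8
Reactants: 1·(+0.0) + 1·(+0.0) + 1·(-101.5) = -101.5
ΔH° = (-89.8) − (-101.5) = 11.7 kcal/mol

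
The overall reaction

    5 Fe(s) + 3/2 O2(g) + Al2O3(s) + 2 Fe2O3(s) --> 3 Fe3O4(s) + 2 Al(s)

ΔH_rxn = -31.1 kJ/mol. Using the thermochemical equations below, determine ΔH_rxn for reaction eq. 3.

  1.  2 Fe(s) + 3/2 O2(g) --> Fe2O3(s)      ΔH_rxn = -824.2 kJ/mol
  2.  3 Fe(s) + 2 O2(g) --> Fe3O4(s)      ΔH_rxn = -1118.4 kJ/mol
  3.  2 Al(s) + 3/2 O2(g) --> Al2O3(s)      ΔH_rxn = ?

eq. 1 reversed and × 2 (Fe2O3(s) must end up as a reactant; ×2 to match 2 Fe2O3(s) in the target): (-2)·(-824.2) = +1648.4 kJ/mol
eq. 2 × 3 (scale by 3 for the 3 Fe3O4(s)): (3)·(-1118.4) = -3355.2 kJ/mol
eq. 3 reversed (reverse to put Al2O3(s) on the reactant side): contributes −x
-31.1 = (+1648.4) + (-3355.2) − x
x = (-31.1 − (-1706.8)) / (-1) = -1675.7 kJ/mol

ΔH_rxn = -1675.7 kJ/mol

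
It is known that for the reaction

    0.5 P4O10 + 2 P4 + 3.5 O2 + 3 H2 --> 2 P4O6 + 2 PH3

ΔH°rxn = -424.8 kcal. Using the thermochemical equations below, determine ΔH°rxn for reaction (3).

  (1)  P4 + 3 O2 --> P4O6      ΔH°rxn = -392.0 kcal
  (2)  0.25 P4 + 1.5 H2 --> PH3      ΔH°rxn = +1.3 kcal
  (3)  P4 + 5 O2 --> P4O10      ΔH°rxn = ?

(1) × 2: (2)·(-392.0) = -784.0 kcal
(2) × 2: (2)·(+1.3) = +2.6 kcal
(3) reversed and × 1/2: contributes −1/2·x
-424.8 = (-784.0) + (+2.6) − 1/2·x
x = (-424.8 − (-781.4)) / (-1/2) = -713.2 kcal

ΔH°rxn = -713.2 kcal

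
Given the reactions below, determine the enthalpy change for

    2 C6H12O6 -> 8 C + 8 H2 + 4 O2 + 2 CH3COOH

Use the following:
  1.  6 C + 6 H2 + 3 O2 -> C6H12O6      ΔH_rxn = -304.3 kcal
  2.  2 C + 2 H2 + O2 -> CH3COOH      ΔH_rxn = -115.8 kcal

ΔH_rxn = 377.0 kcal

eq. 1 reversed and × 2: (-2)·(-304.3) = +608.6 kcal
eq. 2 × 2: (2)·(-115.8) = -231.6 kcal
Since enthalpy is a state function, ΔH_rxn = (-2)·(-304.3) + (2)·(-115.8) = 377.0 kcal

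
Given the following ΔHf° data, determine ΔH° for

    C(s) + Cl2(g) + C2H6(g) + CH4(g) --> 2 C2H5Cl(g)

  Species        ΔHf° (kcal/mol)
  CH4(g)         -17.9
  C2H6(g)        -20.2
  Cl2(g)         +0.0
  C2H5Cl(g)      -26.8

ΔH° = -15.5 kcal/mol

Products: 2·(-26.8) = -53.6
Reactants: 1·(+0.0) + 1·(+0.0) + 1·(-20.2) + 1·(-17.9) = -38.1
ΔH° = (-53.6) − (-38.1) = -15.5 kcal/mol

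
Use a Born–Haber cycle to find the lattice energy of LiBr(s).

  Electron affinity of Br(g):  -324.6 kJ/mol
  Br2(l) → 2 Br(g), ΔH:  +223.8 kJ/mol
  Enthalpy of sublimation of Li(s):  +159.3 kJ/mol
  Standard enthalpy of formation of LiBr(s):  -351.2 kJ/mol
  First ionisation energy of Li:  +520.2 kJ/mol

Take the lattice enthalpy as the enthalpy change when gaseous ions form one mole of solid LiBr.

ΔHf° = 1·ΔHsub + 1·(ΣIE) + 1/2·D(Br2) + 1·EA + U
-351.2 = 1·(+159.3) + 1·(+520.2) + 1/2·(+223.8) + 1·(-324.6) + U
U = -351.2 − (+466.8) = -818.0 kJ/mol

U = -818.0 kJ/mol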